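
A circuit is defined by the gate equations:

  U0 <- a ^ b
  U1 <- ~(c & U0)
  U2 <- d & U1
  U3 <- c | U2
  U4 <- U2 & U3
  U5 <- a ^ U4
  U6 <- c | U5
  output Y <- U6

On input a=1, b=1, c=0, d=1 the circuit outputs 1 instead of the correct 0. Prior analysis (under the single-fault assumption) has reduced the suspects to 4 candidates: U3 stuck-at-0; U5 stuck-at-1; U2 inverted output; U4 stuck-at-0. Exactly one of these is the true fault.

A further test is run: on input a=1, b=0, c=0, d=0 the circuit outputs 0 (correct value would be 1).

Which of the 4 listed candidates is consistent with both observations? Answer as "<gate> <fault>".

Evaluate each candidate on input a=1, b=0, c=0, d=0:
  U3 stuck-at-0: U0=1, U1=1, U2=0, U3=0 [stuck-at-0], U4=0, U5=1, U6=1 → 1 — eliminated
  U5 stuck-at-1: U0=1, U1=1, U2=0, U3=0, U4=0, U5=1 [stuck-at-1], U6=1 → 1 — eliminated
  U2 inverted output: U0=1, U1=1, U2=1 [inverted output], U3=1, U4=1, U5=0, U6=0 → 0 — matches
  U4 stuck-at-0: U0=1, U1=1, U2=0, U3=0, U4=0 [stuck-at-0], U5=1, U6=1 → 1 — eliminated
Only U2 inverted output reproduces the observed 0.

U2 inverted output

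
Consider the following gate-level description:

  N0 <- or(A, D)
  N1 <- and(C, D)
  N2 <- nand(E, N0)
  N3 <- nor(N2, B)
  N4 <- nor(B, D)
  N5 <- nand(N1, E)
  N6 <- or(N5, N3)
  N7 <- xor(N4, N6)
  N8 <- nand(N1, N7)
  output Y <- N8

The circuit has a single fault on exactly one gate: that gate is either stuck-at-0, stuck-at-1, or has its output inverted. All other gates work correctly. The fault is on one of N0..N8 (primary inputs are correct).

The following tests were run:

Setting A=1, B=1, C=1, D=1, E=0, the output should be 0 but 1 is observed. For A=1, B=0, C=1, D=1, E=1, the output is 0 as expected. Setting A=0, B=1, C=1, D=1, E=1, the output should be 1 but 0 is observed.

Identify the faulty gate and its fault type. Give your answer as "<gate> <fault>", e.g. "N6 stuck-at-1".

N5 inverted output

Fault-free values for test 1 (A=1, B=1, C=1, D=1, E=0): N0=1, N1=1, N2=1, N3=0, N4=0, N5=1, N6=1, N7=1, N8=0, giving Y=0. Observed 1.
Test 1: faults giving observed 1 are {N1 stuck-at-0, N1 inverted output, N4 stuck-at-1, N4 inverted output, N5 stuck-at-0, N5 inverted output, N6 stuck-at-0, N6 inverted output, N7 stuck-at-0, N7 inverted output, N8 stuck-at-1, N8 inverted output}.
Test 2 (A=1, B=0, C=1, D=1, E=1): fault-free N0=1, N1=1, N2=0, N3=1, N4=0, N5=0, N6=1, N7=1, N8=0 → 0; observed 0. Eliminates N1 stuck-at-0, N1 inverted output, N4 stuck-at-1, N4 inverted output, N6 stuck-at-0, N6 inverted output, N7 stuck-at-0, N7 inverted output, N8 stuck-at-1, N8 inverted output.
Test 3 (A=0, B=1, C=1, D=1, E=1): fault-free N0=1, N1=1, N2=0, N3=0, N4=0, N5=0, N6=0, N7=0, N8=1 → 1; observed 0. Eliminates N5 stuck-at-0.
Only N5 inverted output is consistent with every test.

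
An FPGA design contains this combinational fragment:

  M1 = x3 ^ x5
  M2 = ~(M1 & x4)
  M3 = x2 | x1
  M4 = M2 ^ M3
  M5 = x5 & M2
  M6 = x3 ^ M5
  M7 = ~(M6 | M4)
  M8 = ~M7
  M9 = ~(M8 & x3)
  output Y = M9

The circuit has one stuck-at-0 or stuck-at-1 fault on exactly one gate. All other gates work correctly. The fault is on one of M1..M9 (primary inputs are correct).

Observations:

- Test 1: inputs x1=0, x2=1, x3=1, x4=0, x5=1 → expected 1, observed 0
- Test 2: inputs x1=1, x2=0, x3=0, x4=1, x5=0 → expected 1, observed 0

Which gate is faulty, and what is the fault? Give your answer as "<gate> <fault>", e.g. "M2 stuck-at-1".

M9 stuck-at-0

Fault-free values for test 1 (x1=0, x2=1, x3=1, x4=0, x5=1): M1=0, M2=1, M3=1, M4=0, M5=1, M6=0, M7=1, M8=0, M9=1, giving Y=1. Observed 0.
Test 1: faults giving observed 0 are {M2 stuck-at-0, M3 stuck-at-0, M4 stuck-at-1, M5 stuck-at-0, M6 stuck-at-1, M7 stuck-at-0, M8 stuck-at-1, M9 stuck-at-0}.
Test 2 (x1=1, x2=0, x3=0, x4=1, x5=0): fault-free M1=0, M2=1, M3=1, M4=0, M5=0, M6=0, M7=1, M8=0, M9=1 → 1; observed 0. Eliminates M2 stuck-at-0, M3 stuck-at-0, M4 stuck-at-1, M5 stuck-at-0, M6 stuck-at-1, M7 stuck-at-0, M8 stuck-at-1.
Only M9 stuck-at-0 is consistent with every test.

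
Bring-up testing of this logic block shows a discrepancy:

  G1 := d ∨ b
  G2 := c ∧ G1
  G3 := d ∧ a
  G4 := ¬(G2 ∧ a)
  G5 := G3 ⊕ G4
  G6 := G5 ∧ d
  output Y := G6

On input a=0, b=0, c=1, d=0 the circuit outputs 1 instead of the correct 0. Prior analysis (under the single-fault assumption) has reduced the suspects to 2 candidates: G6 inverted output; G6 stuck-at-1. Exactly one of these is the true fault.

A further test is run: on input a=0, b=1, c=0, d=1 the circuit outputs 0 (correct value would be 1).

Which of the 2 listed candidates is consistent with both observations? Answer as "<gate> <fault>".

G6 inverted output

Evaluate each candidate on input a=0, b=1, c=0, d=1:
  G6 inverted output: G1=1, G2=0, G3=0, G4=1, G5=1, G6=0 [inverted output] → 0 — matches
  G6 stuck-at-1: G1=1, G2=0, G3=0, G4=1, G5=1, G6=1 [stuck-at-1] → 1 — eliminated
Only G6 inverted output reproduces the observed 0.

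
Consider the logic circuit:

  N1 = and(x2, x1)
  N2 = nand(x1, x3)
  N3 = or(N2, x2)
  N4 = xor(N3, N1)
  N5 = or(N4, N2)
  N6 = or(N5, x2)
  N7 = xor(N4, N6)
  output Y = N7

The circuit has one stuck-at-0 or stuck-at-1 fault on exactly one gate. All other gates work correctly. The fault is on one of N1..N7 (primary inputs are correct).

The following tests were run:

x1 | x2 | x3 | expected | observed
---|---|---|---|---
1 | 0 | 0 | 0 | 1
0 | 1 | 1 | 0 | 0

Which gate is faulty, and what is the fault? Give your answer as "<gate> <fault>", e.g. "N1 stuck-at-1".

N5 stuck-at-0

Fault-free values for test 1 (x1=1, x2=0, x3=0): N1=0, N2=1, N3=1, N4=1, N5=1, N6=1, N7=0, giving Y=0. Observed 1.
Test 1: faults giving observed 1 are {N1 stuck-at-1, N3 stuck-at-0, N4 stuck-at-0, N5 stuck-at-0, N6 stuck-at-0, N7 stuck-at-1}.
Test 2 (x1=0, x2=1, x3=1): fault-free N1=0, N2=1, N3=1, N4=1, N5=1, N6=1, N7=0 → 0; observed 0. Eliminates N1 stuck-at-1, N3 stuck-at-0, N4 stuck-at-0, N6 stuck-at-0, N7 stuck-at-1.
Only N5 stuck-at-0 is consistent with every test.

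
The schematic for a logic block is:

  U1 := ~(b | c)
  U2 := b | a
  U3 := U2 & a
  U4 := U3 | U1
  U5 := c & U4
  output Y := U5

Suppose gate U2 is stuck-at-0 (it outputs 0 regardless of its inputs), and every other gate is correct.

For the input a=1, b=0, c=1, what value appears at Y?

0

Propagate with U2 forced: U1=0, U2=0 [stuck-at-0], U3=0, U4=0, U5=0.
So Y = 0. (Without the fault it would be 1.)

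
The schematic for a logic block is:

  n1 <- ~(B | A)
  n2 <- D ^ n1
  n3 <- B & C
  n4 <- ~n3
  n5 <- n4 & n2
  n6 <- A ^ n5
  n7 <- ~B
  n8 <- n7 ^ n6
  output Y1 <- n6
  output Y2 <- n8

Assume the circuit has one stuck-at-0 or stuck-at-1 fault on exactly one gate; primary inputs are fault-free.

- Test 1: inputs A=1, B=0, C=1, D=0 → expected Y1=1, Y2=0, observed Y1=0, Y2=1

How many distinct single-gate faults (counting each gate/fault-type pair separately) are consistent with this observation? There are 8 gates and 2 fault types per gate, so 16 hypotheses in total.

4

Fault-free: n1=0, n2=0, n3=0, n4=1, n5=0, n6=1, n7=1, n8=0 → Y1=1, Y2=0. Observed Y1=0, Y2=1.
  n1: stuck-at-1 ✓; others ✗
  n2: stuck-at-1 ✓; others ✗
  n3: none of the 2 fault types match ✗
  n4: none of the 2 fault types match ✗
  n5: stuck-at-1 ✓; others ✗
  n6: stuck-at-0 ✓; others ✗
  n7: none of the 2 fault types match ✗
  n8: none of the 2 fault types match ✗
Consistent faults: {n1 stuck-at-1, n2 stuck-at-1, n5 stuck-at-1, n6 stuck-at-0} — 4 in all.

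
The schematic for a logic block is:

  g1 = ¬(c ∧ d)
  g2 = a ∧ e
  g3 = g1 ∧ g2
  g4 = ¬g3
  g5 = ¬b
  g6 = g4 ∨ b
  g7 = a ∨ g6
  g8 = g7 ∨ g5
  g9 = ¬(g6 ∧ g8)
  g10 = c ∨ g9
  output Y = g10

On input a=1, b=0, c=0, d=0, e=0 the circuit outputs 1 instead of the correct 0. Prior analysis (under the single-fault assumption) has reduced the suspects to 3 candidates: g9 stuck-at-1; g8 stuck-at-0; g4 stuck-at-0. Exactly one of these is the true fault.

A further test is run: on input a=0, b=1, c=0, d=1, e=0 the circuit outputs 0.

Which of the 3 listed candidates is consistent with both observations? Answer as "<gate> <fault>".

g4 stuck-at-0

Evaluate each candidate on input a=0, b=1, c=0, d=1, e=0:
  g9 stuck-at-1: g1=1, g2=0, g3=0, g4=1, g5=0, g6=1, g7=1, g8=1, g9=1 [stuck-at-1], g10=1 → 1 — eliminated
  g8 stuck-at-0: g1=1, g2=0, g3=0, g4=1, g5=0, g6=1, g7=1, g8=0 [stuck-at-0], g9=1, g10=1 → 1 — eliminated
  g4 stuck-at-0: g1=1, g2=0, g3=0, g4=0 [stuck-at-0], g5=0, g6=1, g7=1, g8=1, g9=0, g10=0 → 0 — matches
Only g4 stuck-at-0 reproduces the observed 0.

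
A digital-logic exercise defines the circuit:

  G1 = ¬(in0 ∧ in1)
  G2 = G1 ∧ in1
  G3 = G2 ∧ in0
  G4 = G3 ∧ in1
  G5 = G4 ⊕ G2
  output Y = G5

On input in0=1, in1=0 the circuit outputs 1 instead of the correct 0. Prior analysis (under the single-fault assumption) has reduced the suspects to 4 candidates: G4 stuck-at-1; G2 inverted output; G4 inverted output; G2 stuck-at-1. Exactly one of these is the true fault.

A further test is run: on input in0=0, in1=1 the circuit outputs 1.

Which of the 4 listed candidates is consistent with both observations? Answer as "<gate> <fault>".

G2 stuck-at-1

Evaluate each candidate on input in0=0, in1=1:
  G4 stuck-at-1: G1=1, G2=1, G3=0, G4=1 [stuck-at-1], G5=0 → 0 — eliminated
  G2 inverted output: G1=1, G2=0 [inverted output], G3=0, G4=0, G5=0 → 0 — eliminated
  G4 inverted output: G1=1, G2=1, G3=0, G4=1 [inverted output], G5=0 → 0 — eliminated
  G2 stuck-at-1: G1=1, G2=1 [stuck-at-1], G3=0, G4=0, G5=1 → 1 — matches
Only G2 stuck-at-1 reproduces the observed 1.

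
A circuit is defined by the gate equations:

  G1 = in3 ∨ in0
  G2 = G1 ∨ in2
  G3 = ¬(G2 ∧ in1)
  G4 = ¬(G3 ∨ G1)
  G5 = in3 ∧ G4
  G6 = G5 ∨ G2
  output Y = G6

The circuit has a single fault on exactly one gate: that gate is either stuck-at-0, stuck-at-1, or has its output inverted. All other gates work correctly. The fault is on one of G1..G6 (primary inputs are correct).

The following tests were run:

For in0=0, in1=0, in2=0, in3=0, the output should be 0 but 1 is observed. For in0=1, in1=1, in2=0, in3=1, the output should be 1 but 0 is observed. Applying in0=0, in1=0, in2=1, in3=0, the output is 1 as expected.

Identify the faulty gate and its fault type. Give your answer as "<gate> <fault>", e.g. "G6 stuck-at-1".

Fault-free values for test 1 (in0=0, in1=0, in2=0, in3=0): G1=0, G2=0, G3=1, G4=0, G5=0, G6=0, giving Y=0. Observed 1.
Test 1: faults giving observed 1 are {G1 stuck-at-1, G1 inverted output, G2 stuck-at-1, G2 inverted output, G5 stuck-at-1, G5 inverted output, G6 stuck-at-1, G6 inverted output}.
Test 2 (in0=1, in1=1, in2=0, in3=1): fault-free G1=1, G2=1, G3=0, G4=0, G5=0, G6=1 → 1; observed 0. Eliminates G1 stuck-at-1, G2 stuck-at-1, G5 stuck-at-1, G5 inverted output, G6 stuck-at-1.
Test 3 (in0=0, in1=0, in2=1, in3=0): fault-free G1=0, G2=1, G3=1, G4=0, G5=0, G6=1 → 1; observed 1. Eliminates G2 inverted output, G6 inverted output.
Only G1 inverted output is consistent with every test.

G1 inverted output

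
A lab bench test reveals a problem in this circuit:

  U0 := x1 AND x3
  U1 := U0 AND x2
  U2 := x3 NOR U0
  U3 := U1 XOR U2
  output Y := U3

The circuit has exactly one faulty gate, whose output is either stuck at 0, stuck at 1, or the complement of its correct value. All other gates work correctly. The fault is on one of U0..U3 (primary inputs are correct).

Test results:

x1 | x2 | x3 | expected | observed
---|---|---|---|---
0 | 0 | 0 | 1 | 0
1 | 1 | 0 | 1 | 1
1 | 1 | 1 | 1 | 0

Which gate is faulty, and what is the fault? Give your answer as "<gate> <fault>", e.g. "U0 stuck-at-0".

U0 inverted output

Fault-free values for test 1 (x1=0, x2=0, x3=0): U0=0, U1=0, U2=1, U3=1, giving Y=1. Observed 0.
Test 1: faults giving observed 0 are {U0 stuck-at-1, U0 inverted output, U1 stuck-at-1, U1 inverted output, U2 stuck-at-0, U2 inverted output, U3 stuck-at-0, U3 inverted output}.
Test 2 (x1=1, x2=1, x3=0): fault-free U0=0, U1=0, U2=1, U3=1 → 1; observed 1. Eliminates U1 stuck-at-1, U1 inverted output, U2 stuck-at-0, U2 inverted output, U3 stuck-at-0, U3 inverted output.
Test 3 (x1=1, x2=1, x3=1): fault-free U0=1, U1=1, U2=0, U3=1 → 1; observed 0. Eliminates U0 stuck-at-1.
Only U0 inverted output is consistent with every test.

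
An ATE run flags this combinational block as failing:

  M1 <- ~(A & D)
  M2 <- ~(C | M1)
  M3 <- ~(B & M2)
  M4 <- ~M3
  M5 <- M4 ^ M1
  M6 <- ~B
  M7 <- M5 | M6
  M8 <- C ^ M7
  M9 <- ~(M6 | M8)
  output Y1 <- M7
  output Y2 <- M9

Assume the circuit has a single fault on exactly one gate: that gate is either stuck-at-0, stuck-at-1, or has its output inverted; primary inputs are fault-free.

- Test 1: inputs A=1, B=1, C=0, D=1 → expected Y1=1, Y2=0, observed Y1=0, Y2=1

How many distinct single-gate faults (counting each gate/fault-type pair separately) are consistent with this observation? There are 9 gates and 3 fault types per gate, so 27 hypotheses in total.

Fault-free: M1=0, M2=1, M3=0, M4=1, M5=1, M6=0, M7=1, M8=1, M9=0 → Y1=1, Y2=0. Observed Y1=0, Y2=1.
  M1: none of the 3 fault types match ✗
  M2: stuck-at-0, inverted output ✓; others ✗
  M3: stuck-at-1, inverted output ✓; others ✗
  M4: stuck-at-0, inverted output ✓; others ✗
  M5: stuck-at-0, inverted output ✓; others ✗
  M6: none of the 3 fault types match ✗
  M7: stuck-at-0, inverted output ✓; others ✗
  M8: none of the 3 fault types match ✗
  M9: none of the 3 fault types match ✗
Consistent faults: {M2 stuck-at-0, M2 inverted output, M3 stuck-at-1, M3 inverted output, M4 stuck-at-0, M4 inverted output, M5 stuck-at-0, M5 inverted output, M7 stuck-at-0, M7 inverted output} — 10 in all.

10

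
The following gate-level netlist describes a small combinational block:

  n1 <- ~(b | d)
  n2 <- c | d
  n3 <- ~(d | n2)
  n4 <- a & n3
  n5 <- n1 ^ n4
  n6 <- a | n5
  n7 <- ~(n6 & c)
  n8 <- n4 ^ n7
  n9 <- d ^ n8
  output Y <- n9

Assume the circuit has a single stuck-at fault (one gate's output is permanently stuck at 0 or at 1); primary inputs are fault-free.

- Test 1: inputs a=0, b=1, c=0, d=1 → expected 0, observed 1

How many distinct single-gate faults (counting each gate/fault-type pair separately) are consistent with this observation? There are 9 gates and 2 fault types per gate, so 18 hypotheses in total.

4

Fault-free: n1=0, n2=1, n3=0, n4=0, n5=0, n6=0, n7=1, n8=1, n9=0 → 0. Observed 1.
  n1: none of the 2 fault types match ✗
  n2: none of the 2 fault types match ✗
  n3: none of the 2 fault types match ✗
  n4: stuck-at-1 ✓; others ✗
  n5: none of the 2 fault types match ✗
  n6: none of the 2 fault types match ✗
  n7: stuck-at-0 ✓; others ✗
  n8: stuck-at-0 ✓; others ✗
  n9: stuck-at-1 ✓; others ✗
Consistent faults: {n4 stuck-at-1, n7 stuck-at-0, n8 stuck-at-0, n9 stuck-at-1} — 4 in all.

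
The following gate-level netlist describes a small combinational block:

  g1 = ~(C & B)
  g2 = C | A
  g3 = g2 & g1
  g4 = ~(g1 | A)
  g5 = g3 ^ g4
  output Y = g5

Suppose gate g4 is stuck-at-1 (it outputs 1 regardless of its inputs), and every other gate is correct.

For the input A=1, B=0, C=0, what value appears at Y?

0

Propagate with g4 forced: g1=1, g2=1, g3=1, g4=1 [stuck-at-1], g5=0.
So Y = 0. (Without the fault it would be 1.)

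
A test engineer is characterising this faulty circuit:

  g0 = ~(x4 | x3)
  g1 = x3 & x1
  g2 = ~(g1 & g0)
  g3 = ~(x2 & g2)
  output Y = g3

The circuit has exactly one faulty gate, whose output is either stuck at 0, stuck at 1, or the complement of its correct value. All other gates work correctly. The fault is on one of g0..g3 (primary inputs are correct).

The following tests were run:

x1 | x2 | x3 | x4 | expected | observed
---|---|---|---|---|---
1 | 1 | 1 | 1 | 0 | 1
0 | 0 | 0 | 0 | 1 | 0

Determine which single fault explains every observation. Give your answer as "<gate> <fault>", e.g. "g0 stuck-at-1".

Fault-free values for test 1 (x1=1, x2=1, x3=1, x4=1): g0=0, g1=1, g2=1, g3=0, giving Y=0. Observed 1.
Test 1: faults giving observed 1 are {g0 stuck-at-1, g0 inverted output, g2 stuck-at-0, g2 inverted output, g3 stuck-at-1, g3 inverted output}.
Test 2 (x1=0, x2=0, x3=0, x4=0): fault-free g0=1, g1=0, g2=1, g3=1 → 1; observed 0. Eliminates g0 stuck-at-1, g0 inverted output, g2 stuck-at-0, g2 inverted output, g3 stuck-at-1.
Only g3 inverted output is consistent with every test.

g3 inverted output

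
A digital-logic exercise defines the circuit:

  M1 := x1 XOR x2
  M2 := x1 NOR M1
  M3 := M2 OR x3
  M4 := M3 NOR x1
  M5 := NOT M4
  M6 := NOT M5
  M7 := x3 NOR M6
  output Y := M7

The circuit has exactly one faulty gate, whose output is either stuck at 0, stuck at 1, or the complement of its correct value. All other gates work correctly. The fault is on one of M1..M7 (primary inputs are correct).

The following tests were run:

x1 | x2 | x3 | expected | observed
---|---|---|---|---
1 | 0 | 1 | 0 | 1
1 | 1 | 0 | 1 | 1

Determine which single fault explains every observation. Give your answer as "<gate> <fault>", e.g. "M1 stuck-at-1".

Fault-free values for test 1 (x1=1, x2=0, x3=1): M1=1, M2=0, M3=1, M4=0, M5=1, M6=0, M7=0, giving Y=0. Observed 1.
Test 1: faults giving observed 1 are {M7 stuck-at-1, M7 inverted output}.
Test 2 (x1=1, x2=1, x3=0): fault-free M1=0, M2=0, M3=0, M4=0, M5=1, M6=0, M7=1 → 1; observed 1. Eliminates M7 inverted output.
Only M7 stuck-at-1 is consistent with every test.

M7 stuck-at-1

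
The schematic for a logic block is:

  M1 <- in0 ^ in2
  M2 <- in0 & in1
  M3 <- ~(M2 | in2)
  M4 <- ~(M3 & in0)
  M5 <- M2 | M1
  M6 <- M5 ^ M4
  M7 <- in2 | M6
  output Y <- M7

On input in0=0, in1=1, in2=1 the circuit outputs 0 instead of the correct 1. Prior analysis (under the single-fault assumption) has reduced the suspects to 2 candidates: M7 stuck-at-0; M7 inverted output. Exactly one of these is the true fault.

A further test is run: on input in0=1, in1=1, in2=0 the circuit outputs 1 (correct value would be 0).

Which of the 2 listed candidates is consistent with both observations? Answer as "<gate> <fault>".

M7 inverted output

Evaluate each candidate on input in0=1, in1=1, in2=0:
  M7 stuck-at-0: M1=1, M2=1, M3=0, M4=1, M5=1, M6=0, M7=0 [stuck-at-0] → 0 — eliminated
  M7 inverted output: M1=1, M2=1, M3=0, M4=1, M5=1, M6=0, M7=1 [inverted output] → 1 — matches
Only M7 inverted output reproduces the observed 1.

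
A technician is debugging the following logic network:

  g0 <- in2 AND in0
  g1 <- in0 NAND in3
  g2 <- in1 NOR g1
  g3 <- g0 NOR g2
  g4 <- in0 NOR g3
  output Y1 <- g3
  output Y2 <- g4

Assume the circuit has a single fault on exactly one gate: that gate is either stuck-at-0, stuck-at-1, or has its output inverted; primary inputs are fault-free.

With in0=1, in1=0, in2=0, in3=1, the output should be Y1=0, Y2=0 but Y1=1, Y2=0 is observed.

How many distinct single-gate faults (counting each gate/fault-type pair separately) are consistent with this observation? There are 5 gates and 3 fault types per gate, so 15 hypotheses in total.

Fault-free: g0=0, g1=0, g2=1, g3=0, g4=0 → Y1=0, Y2=0. Observed Y1=1, Y2=0.
  g0: none of the 3 fault types match ✗
  g1: stuck-at-1, inverted output ✓; others ✗
  g2: stuck-at-0, inverted output ✓; others ✗
  g3: stuck-at-1, inverted output ✓; others ✗
  g4: none of the 3 fault types match ✗
Consistent faults: {g1 stuck-at-1, g1 inverted output, g2 stuck-at-0, g2 inverted output, g3 stuck-at-1, g3 inverted output} — 6 in all.

6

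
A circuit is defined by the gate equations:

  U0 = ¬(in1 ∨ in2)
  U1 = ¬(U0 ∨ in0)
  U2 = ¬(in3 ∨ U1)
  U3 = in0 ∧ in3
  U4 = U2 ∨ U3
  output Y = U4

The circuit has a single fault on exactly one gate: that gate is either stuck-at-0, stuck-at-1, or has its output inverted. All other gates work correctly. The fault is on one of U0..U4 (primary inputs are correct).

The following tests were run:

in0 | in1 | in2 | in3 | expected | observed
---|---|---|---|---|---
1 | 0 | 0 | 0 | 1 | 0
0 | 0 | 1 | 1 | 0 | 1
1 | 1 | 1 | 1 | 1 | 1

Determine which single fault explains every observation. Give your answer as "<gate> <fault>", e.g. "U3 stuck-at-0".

U2 inverted output

Fault-free values for test 1 (in0=1, in1=0, in2=0, in3=0): U0=1, U1=0, U2=1, U3=0, U4=1, giving Y=1. Observed 0.
Test 1: faults giving observed 0 are {U1 stuck-at-1, U1 inverted output, U2 stuck-at-0, U2 inverted output, U4 stuck-at-0, U4 inverted output}.
Test 2 (in0=0, in1=0, in2=1, in3=1): fault-free U0=0, U1=1, U2=0, U3=0, U4=0 → 0; observed 1. Eliminates U1 stuck-at-1, U1 inverted output, U2 stuck-at-0, U4 stuck-at-0.
Test 3 (in0=1, in1=1, in2=1, in3=1): fault-free U0=0, U1=0, U2=0, U3=1, U4=1 → 1; observed 1. Eliminates U4 inverted output.
Only U2 inverted output is consistent with every test.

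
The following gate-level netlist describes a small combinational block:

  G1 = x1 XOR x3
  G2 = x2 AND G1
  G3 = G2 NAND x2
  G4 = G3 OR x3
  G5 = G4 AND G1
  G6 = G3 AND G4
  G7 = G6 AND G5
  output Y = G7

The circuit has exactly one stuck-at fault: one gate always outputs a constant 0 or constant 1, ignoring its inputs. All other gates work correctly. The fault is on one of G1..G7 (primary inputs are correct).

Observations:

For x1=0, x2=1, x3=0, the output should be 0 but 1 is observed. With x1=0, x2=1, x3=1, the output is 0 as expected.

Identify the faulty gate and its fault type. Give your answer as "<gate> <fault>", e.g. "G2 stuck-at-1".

G5 stuck-at-1

Fault-free values for test 1 (x1=0, x2=1, x3=0): G1=0, G2=0, G3=1, G4=1, G5=0, G6=1, G7=0, giving Y=0. Observed 1.
Test 1: faults giving observed 1 are {G5 stuck-at-1, G7 stuck-at-1}.
Test 2 (x1=0, x2=1, x3=1): fault-free G1=1, G2=1, G3=0, G4=1, G5=1, G6=0, G7=0 → 0; observed 0. Eliminates G7 stuck-at-1.
Only G5 stuck-at-1 is consistent with every test.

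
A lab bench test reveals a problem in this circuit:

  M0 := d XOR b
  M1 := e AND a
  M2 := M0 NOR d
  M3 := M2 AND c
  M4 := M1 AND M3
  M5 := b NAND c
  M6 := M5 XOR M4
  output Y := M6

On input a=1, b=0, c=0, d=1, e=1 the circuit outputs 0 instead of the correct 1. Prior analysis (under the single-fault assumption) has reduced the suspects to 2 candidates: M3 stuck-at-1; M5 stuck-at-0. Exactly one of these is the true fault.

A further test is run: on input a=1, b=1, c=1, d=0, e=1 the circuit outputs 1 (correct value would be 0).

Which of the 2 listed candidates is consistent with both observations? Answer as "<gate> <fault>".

Evaluate each candidate on input a=1, b=1, c=1, d=0, e=1:
  M3 stuck-at-1: M0=1, M1=1, M2=0, M3=1 [stuck-at-1], M4=1, M5=0, M6=1 → 1 — matches
  M5 stuck-at-0: M0=1, M1=1, M2=0, M3=0, M4=0, M5=0 [stuck-at-0], M6=0 → 0 — eliminated
Only M3 stuck-at-1 reproduces the observed 1.

M3 stuck-at-1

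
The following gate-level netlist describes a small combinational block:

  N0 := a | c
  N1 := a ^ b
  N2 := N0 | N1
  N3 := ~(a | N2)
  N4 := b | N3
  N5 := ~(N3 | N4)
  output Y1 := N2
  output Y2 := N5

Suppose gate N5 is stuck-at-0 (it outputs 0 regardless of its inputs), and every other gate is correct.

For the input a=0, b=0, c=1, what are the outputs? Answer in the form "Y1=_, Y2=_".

Propagate with N5 forced: N0=1, N1=0, N2=1, N3=0, N4=0, N5=0 [stuck-at-0].
So the outputs are Y1=1, Y2=0. (Without the fault they would be Y1=1, Y2=1.)

Y1=1, Y2=0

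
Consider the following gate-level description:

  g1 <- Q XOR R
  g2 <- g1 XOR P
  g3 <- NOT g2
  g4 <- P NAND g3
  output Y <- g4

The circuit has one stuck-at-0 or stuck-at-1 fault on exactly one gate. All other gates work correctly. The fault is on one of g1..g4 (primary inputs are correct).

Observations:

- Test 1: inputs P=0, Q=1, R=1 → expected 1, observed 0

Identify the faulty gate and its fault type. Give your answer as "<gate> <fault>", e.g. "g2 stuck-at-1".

Fault-free values for test 1 (P=0, Q=1, R=1): g1=0, g2=0, g3=1, g4=1, giving Y=1. Observed 0.
Test 1: faults giving observed 0 are {g4 stuck-at-0}.
Only g4 stuck-at-0 is consistent with every test.

g4 stuck-at-0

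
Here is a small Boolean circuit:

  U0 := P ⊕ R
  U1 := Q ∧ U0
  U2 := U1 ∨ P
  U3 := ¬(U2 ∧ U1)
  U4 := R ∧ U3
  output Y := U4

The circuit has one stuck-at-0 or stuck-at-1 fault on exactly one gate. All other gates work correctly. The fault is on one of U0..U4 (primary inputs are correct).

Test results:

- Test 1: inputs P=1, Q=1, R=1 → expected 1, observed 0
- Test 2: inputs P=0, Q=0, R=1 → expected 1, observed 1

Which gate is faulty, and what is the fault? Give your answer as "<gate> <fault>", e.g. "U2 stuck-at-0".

U0 stuck-at-1

Fault-free values for test 1 (P=1, Q=1, R=1): U0=0, U1=0, U2=1, U3=1, U4=1, giving Y=1. Observed 0.
Test 1: faults giving observed 0 are {U0 stuck-at-1, U1 stuck-at-1, U3 stuck-at-0, U4 stuck-at-0}.
Test 2 (P=0, Q=0, R=1): fault-free U0=1, U1=0, U2=0, U3=1, U4=1 → 1; observed 1. Eliminates U1 stuck-at-1, U3 stuck-at-0, U4 stuck-at-0.
Only U0 stuck-at-1 is consistent with every test.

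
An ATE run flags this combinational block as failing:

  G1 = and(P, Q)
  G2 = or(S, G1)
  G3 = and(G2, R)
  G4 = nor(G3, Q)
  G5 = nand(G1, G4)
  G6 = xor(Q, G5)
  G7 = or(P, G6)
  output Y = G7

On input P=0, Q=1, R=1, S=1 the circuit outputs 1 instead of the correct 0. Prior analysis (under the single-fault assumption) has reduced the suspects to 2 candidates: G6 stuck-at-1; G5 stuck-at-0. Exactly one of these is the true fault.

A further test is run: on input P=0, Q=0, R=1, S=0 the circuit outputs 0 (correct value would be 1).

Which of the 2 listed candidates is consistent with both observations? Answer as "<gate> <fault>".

G5 stuck-at-0

Evaluate each candidate on input P=0, Q=0, R=1, S=0:
  G6 stuck-at-1: G1=0, G2=0, G3=0, G4=1, G5=1, G6=1 [stuck-at-1], G7=1 → 1 — eliminated
  G5 stuck-at-0: G1=0, G2=0, G3=0, G4=1, G5=0 [stuck-at-0], G6=0, G7=0 → 0 — matches
Only G5 stuck-at-0 reproduces the observed 0.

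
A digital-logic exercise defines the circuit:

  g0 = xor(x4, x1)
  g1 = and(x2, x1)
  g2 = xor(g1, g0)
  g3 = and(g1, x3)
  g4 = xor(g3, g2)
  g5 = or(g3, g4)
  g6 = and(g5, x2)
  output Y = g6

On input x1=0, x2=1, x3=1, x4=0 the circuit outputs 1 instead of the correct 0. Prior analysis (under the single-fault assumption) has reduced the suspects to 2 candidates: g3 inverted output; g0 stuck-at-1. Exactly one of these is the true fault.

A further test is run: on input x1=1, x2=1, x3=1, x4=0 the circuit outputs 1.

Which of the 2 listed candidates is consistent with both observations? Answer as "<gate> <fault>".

g0 stuck-at-1

Evaluate each candidate on input x1=1, x2=1, x3=1, x4=0:
  g3 inverted output: g0=1, g1=1, g2=0, g3=0 [inverted output], g4=0, g5=0, g6=0 → 0 — eliminated
  g0 stuck-at-1: g0=1 [stuck-at-1], g1=1, g2=0, g3=1, g4=1, g5=1, g6=1 → 1 — matches
Only g0 stuck-at-1 reproduces the observed 1.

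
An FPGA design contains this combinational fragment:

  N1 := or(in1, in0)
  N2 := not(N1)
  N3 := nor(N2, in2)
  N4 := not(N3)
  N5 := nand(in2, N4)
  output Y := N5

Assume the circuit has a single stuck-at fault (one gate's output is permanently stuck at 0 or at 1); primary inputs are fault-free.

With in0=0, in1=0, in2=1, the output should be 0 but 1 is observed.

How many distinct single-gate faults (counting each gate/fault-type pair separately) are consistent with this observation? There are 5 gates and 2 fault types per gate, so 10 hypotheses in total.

3

Fault-free: N1=0, N2=1, N3=0, N4=1, N5=0 → 0. Observed 1.
  N1 stuck-at-0: output 0 ✗
  N1 stuck-at-1: output 0 ✗
  N2 stuck-at-0: output 0 ✗
  N2 stuck-at-1: output 0 ✗
  N3 stuck-at-0: output 0 ✗
  N3 stuck-at-1: output 1 ✓
  N4 stuck-at-0: output 1 ✓
  N4 stuck-at-1: output 0 ✗
  N5 stuck-at-0: output 0 ✗
  N5 stuck-at-1: output 1 ✓
Consistent faults: {N3 stuck-at-1, N4 stuck-at-0, N5 stuck-at-1} — 3 in all.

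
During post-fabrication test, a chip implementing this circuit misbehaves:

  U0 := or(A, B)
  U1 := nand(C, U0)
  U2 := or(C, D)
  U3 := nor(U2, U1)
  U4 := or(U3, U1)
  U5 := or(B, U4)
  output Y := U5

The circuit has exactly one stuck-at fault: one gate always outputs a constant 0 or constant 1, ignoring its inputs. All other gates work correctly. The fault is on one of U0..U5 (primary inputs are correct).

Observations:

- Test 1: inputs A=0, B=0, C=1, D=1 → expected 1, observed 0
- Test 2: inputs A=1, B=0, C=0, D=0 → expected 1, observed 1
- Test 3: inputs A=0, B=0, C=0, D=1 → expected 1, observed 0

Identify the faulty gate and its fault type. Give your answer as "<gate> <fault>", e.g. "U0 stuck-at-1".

U1 stuck-at-0

Fault-free values for test 1 (A=0, B=0, C=1, D=1): U0=0, U1=1, U2=1, U3=0, U4=1, U5=1, giving Y=1. Observed 0.
Test 1: faults giving observed 0 are {U0 stuck-at-1, U1 stuck-at-0, U4 stuck-at-0, U5 stuck-at-0}.
Test 2 (A=1, B=0, C=0, D=0): fault-free U0=1, U1=1, U2=0, U3=0, U4=1, U5=1 → 1; observed 1. Eliminates U4 stuck-at-0, U5 stuck-at-0.
Test 3 (A=0, B=0, C=0, D=1): fault-free U0=0, U1=1, U2=1, U3=0, U4=1, U5=1 → 1; observed 0. Eliminates U0 stuck-at-1.
Only U1 stuck-at-0 is consistent with every test.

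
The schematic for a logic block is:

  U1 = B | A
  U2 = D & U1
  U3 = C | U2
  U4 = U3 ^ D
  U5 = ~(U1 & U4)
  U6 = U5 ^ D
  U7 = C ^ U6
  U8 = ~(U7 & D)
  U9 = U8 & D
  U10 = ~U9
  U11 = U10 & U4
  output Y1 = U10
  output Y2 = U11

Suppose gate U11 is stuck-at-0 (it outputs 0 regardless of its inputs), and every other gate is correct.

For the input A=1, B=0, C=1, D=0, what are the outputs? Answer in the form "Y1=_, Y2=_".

Propagate with U11 forced: U1=1, U2=0, U3=1, U4=1, U5=0, U6=0, U7=1, U8=1, U9=0, U10=1, U11=0 [stuck-at-0].
So the outputs are Y1=1, Y2=0. (Without the fault they would be Y1=1, Y2=1.)

Y1=1, Y2=0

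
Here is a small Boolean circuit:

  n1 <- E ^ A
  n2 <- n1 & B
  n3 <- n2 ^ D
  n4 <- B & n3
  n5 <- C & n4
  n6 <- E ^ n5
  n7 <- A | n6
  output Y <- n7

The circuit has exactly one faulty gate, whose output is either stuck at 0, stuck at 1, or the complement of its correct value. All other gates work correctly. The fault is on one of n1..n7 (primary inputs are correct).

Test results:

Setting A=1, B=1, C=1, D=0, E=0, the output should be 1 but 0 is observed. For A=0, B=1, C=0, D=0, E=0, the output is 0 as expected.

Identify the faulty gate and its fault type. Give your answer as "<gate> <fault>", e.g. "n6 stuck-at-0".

Fault-free values for test 1 (A=1, B=1, C=1, D=0, E=0): n1=1, n2=1, n3=1, n4=1, n5=1, n6=1, n7=1, giving Y=1. Observed 0.
Test 1: faults giving observed 0 are {n7 stuck-at-0, n7 inverted output}.
Test 2 (A=0, B=1, C=0, D=0, E=0): fault-free n1=0, n2=0, n3=0, n4=0, n5=0, n6=0, n7=0 → 0; observed 0. Eliminates n7 inverted output.
Only n7 stuck-at-0 is consistent with every test.

n7 stuck-at-0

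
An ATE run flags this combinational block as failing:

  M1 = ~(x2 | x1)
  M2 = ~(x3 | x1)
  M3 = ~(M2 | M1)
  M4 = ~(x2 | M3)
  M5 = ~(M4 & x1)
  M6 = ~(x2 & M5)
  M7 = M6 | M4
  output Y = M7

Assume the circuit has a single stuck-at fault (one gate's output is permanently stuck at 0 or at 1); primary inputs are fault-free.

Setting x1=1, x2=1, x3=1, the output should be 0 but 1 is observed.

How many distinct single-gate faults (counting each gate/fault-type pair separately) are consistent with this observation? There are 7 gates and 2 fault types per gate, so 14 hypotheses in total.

4

Fault-free: M1=0, M2=0, M3=1, M4=0, M5=1, M6=0, M7=0 → 0. Observed 1.
  M1 stuck-at-0: output 0 ✗
  M1 stuck-at-1: output 0 ✗
  M2 stuck-at-0: output 0 ✗
  M2 stuck-at-1: output 0 ✗
  M3 stuck-at-0: output 0 ✗
  M3 stuck-at-1: output 0 ✗
  M4 stuck-at-0: output 0 ✗
  M4 stuck-at-1: output 1 ✓
  M5 stuck-at-0: output 1 ✓
  M5 stuck-at-1: output 0 ✗
  M6 stuck-at-0: output 0 ✗
  M6 stuck-at-1: output 1 ✓
  M7 stuck-at-0: output 0 ✗
  M7 stuck-at-1: output 1 ✓
Consistent faults: {M4 stuck-at-1, M5 stuck-at-0, M6 stuck-at-1, M7 stuck-at-1} — 4 in all.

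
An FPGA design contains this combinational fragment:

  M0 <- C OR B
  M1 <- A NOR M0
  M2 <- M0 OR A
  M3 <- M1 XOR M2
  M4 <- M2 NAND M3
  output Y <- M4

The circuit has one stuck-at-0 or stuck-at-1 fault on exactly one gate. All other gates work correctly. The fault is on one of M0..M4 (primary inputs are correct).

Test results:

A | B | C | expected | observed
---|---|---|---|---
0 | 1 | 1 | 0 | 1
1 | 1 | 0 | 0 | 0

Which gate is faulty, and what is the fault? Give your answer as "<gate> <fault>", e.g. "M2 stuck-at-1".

Fault-free values for test 1 (A=0, B=1, C=1): M0=1, M1=0, M2=1, M3=1, M4=0, giving Y=0. Observed 1.
Test 1: faults giving observed 1 are {M0 stuck-at-0, M1 stuck-at-1, M2 stuck-at-0, M3 stuck-at-0, M4 stuck-at-1}.
Test 2 (A=1, B=1, C=0): fault-free M0=1, M1=0, M2=1, M3=1, M4=0 → 0; observed 0. Eliminates M1 stuck-at-1, M2 stuck-at-0, M3 stuck-at-0, M4 stuck-at-1.
Only M0 stuck-at-0 is consistent with every test.

M0 stuck-at-0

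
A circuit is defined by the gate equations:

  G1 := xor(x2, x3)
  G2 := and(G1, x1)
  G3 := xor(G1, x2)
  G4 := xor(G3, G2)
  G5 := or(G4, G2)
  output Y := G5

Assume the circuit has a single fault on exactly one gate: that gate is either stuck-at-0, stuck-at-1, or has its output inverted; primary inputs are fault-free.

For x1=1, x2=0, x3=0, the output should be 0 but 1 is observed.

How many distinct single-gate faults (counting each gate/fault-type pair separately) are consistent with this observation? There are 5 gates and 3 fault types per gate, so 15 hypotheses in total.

10

Fault-free: G1=0, G2=0, G3=0, G4=0, G5=0 → 0. Observed 1.
  G1: stuck-at-1, inverted output ✓; others ✗
  G2: stuck-at-1, inverted output ✓; others ✗
  G3: stuck-at-1, inverted output ✓; others ✗
  G4: stuck-at-1, inverted output ✓; others ✗
  G5: stuck-at-1, inverted output ✓; others ✗
Consistent faults: {G1 stuck-at-1, G1 inverted output, G2 stuck-at-1, G2 inverted output, G3 stuck-at-1, G3 inverted output, G4 stuck-at-1, G4 inverted output, G5 stuck-at-1, G5 inverted output} — 10 in all.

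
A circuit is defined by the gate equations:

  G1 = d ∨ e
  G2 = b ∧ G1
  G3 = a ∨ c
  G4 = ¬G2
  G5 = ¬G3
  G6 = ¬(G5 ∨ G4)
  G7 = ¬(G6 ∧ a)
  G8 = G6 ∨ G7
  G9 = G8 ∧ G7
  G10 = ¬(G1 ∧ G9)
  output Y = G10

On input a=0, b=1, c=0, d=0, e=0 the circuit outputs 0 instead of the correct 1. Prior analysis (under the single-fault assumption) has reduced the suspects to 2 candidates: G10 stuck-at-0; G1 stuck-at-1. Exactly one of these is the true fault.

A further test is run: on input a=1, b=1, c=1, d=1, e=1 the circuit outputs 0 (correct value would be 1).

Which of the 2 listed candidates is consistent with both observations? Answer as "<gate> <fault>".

Evaluate each candidate on input a=1, b=1, c=1, d=1, e=1:
  G10 stuck-at-0: G1=1, G2=1, G3=1, G4=0, G5=0, G6=1, G7=0, G8=1, G9=0, G10=0 [stuck-at-0] → 0 — matches
  G1 stuck-at-1: G1=1 [stuck-at-1], G2=1, G3=1, G4=0, G5=0, G6=1, G7=0, G8=1, G9=0, G10=1 → 1 — eliminated
Only G10 stuck-at-0 reproduces the observed 0.

G10 stuck-at-0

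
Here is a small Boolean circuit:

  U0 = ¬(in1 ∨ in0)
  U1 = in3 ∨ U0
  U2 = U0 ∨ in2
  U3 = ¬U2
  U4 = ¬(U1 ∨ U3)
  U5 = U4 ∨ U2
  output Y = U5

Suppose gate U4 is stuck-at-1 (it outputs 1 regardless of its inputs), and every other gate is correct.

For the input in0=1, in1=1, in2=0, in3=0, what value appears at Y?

1

Propagate with U4 forced: U0=0, U1=0, U2=0, U3=1, U4=1 [stuck-at-1], U5=1.
So Y = 1. (Without the fault it would be 0.)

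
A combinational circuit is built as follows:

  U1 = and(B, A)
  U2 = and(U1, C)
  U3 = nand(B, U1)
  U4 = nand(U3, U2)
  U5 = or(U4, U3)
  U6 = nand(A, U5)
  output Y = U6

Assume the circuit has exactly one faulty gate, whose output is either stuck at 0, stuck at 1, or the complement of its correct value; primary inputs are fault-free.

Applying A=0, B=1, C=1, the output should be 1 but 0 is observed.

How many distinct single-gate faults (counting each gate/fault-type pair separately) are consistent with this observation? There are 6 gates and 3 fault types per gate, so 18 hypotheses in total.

Fault-free: U1=0, U2=0, U3=1, U4=1, U5=1, U6=1 → 1. Observed 0.
  U1: none of the 3 fault types match ✗
  U2: none of the 3 fault types match ✗
  U3: none of the 3 fault types match ✗
  U4: none of the 3 fault types match ✗
  U5: none of the 3 fault types match ✗
  U6: stuck-at-0, inverted output ✓; others ✗
Consistent faults: {U6 stuck-at-0, U6 inverted output} — 2 in all.

2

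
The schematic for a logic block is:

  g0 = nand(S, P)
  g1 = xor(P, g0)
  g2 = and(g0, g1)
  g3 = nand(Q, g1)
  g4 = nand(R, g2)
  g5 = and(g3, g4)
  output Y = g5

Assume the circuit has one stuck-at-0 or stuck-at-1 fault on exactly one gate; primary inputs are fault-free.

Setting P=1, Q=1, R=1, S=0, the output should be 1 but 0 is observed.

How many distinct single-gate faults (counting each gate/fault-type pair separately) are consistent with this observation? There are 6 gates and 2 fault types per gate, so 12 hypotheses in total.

Fault-free: g0=1, g1=0, g2=0, g3=1, g4=1, g5=1 → 1. Observed 0.
  g0 stuck-at-0: output 0 ✓
  g0 stuck-at-1: output 1 ✗
  g1 stuck-at-0: output 1 ✗
  g1 stuck-at-1: output 0 ✓
  g2 stuck-at-0: output 1 ✗
  g2 stuck-at-1: output 0 ✓
  g3 stuck-at-0: output 0 ✓
  g3 stuck-at-1: output 1 ✗
  g4 stuck-at-0: output 0 ✓
  g4 stuck-at-1: output 1 ✗
  g5 stuck-at-0: output 0 ✓
  g5 stuck-at-1: output 1 ✗
Consistent faults: {g0 stuck-at-0, g1 stuck-at-1, g2 stuck-at-1, g3 stuck-at-0, g4 stuck-at-0, g5 stuck-at-0} — 6 in all.

6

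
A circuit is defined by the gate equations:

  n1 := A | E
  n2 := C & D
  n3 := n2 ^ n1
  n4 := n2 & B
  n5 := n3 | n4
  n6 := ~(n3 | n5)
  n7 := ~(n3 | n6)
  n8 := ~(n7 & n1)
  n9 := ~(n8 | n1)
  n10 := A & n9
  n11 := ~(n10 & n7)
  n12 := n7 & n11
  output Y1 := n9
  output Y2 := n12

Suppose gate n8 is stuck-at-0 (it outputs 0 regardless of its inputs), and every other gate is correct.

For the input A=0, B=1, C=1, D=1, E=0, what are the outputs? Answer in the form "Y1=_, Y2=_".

Propagate with n8 forced: n1=0, n2=1, n3=1, n4=1, n5=1, n6=0, n7=0, n8=0 [stuck-at-0], n9=1, n10=0, n11=1, n12=0.
So the outputs are Y1=1, Y2=0. (Without the fault they would be Y1=0, Y2=0.)

Y1=1, Y2=0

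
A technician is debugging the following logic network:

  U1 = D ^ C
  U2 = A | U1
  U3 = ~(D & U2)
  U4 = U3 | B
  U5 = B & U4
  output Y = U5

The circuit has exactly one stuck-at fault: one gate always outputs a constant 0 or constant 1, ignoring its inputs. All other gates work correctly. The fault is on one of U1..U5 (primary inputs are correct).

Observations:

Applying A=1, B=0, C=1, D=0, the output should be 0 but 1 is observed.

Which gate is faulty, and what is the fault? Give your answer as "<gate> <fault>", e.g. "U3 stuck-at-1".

U5 stuck-at-1

Fault-free values for test 1 (A=1, B=0, C=1, D=0): U1=1, U2=1, U3=1, U4=1, U5=0, giving Y=0. Observed 1.
Test 1: faults giving observed 1 are {U5 stuck-at-1}.
Only U5 stuck-at-1 is consistent with every test.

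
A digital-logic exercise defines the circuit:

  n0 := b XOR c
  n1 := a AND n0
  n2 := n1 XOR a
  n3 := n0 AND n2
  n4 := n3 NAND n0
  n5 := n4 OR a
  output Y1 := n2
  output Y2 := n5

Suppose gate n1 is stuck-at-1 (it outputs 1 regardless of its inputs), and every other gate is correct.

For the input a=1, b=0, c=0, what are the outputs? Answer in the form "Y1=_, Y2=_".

Propagate with n1 forced: n0=0, n1=1 [stuck-at-1], n2=0, n3=0, n4=1, n5=1.
So the outputs are Y1=0, Y2=1. (Without the fault they would be Y1=1, Y2=1.)

Y1=0, Y2=1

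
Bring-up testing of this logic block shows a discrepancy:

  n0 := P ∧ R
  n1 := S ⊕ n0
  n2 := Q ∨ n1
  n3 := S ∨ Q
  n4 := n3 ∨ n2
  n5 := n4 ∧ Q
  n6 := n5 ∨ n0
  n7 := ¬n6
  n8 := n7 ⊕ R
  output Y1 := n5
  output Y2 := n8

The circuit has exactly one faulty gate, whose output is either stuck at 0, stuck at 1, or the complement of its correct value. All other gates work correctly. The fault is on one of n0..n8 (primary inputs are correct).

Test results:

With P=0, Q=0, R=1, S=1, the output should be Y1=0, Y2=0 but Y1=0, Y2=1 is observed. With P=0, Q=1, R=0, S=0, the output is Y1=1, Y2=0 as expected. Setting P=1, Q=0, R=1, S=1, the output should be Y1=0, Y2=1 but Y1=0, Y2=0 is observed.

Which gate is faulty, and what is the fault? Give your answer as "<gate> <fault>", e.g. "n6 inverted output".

n0 inverted output

Fault-free values for test 1 (P=0, Q=0, R=1, S=1): n0=0, n1=1, n2=1, n3=1, n4=1, n5=0, n6=0, n7=1, n8=0, giving Y1=0, Y2=0. Observed Y1=0, Y2=1.
Test 1: faults giving observed Y1=0, Y2=1 are {n0 stuck-at-1, n0 inverted output, n6 stuck-at-1, n6 inverted output, n7 stuck-at-0, n7 inverted output, n8 stuck-at-1, n8 inverted output}.
Test 2 (P=0, Q=1, R=0, S=0): fault-free n0=0, n1=0, n2=1, n3=1, n4=1, n5=1, n6=1, n7=0, n8=0 → Y1=1, Y2=0; observed Y1=1, Y2=0. Eliminates n6 inverted output, n7 inverted output, n8 stuck-at-1, n8 inverted output.
Test 3 (P=1, Q=0, R=1, S=1): fault-free n0=1, n1=0, n2=0, n3=1, n4=1, n5=0, n6=1, n7=0, n8=1 → Y1=0, Y2=1; observed Y1=0, Y2=0. Eliminates n0 stuck-at-1, n6 stuck-at-1, n7 stuck-at-0.
Only n0 inverted output is consistent with every test.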